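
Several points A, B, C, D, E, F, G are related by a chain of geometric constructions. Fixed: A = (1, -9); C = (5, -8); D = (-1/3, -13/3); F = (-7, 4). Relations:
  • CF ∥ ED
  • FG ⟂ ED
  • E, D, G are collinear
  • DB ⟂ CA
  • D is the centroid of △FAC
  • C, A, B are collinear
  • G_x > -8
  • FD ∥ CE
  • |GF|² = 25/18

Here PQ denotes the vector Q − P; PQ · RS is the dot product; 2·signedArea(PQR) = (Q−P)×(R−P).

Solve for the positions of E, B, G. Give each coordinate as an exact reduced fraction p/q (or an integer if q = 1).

1. E_x = 35/3  [CF ∥ ED ∩ FD ∥ CE]
2. E_y = -49/3  [CF ∥ ED ∩ FD ∥ CE]
   → E = (35/3, -49/3)
3. B_x = 43/51  [C, A, B are collinear ∩ DB ⟂ CA]
4. B_y = -461/51  [C, A, B are collinear ∩ DB ⟂ CA]
   → B = (43/51, -461/51)
5. G_x = -47/6  [E, D, G are collinear ∩ FG ⟂ ED]
6. G_y = 19/6  [E, D, G are collinear ∩ FG ⟂ ED]
   → G = (-47/6, 19/6)

B = (43/51, -461/51)
E = (35/3, -49/3)
G = (-47/6, 19/6)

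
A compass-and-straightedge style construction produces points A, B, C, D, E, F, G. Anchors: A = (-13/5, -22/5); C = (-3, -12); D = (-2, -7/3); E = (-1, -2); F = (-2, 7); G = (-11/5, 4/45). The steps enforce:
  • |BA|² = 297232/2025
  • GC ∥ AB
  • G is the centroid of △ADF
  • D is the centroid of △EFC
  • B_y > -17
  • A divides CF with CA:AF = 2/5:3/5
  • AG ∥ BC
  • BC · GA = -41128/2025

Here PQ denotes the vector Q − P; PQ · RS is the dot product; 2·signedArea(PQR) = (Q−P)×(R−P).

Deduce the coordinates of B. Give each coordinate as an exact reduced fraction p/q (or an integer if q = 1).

B = (-17/5, -742/45)

1. B_x = -17/5  [AG ∥ BC ∩ GC ∥ AB]
2. B_y = -742/45  [AG ∥ BC ∩ GC ∥ AB]
   → B = (-17/5, -742/45)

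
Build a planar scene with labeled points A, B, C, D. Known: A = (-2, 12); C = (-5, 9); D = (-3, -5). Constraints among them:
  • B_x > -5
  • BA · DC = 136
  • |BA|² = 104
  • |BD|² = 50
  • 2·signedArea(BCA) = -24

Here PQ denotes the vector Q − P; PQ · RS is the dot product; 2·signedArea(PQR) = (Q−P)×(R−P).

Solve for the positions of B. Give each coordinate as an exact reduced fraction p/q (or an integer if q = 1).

B = (-4, 2)

1. B_x = -4  [2·signedArea(BCA) = -24 ∩ BA · DC = 136]
2. B_y = 2  [2·signedArea(BCA) = -24 ∩ BA · DC = 136]
   → B = (-4, 2)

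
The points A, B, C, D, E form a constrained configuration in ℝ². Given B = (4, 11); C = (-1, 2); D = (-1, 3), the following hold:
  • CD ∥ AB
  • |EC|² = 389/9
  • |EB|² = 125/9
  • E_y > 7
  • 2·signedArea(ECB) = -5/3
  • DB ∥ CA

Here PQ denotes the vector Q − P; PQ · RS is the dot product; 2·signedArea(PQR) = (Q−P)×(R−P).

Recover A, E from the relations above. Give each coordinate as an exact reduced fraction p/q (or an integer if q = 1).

1. A_x = 4  [CD ∥ AB ∩ DB ∥ CA]
2. A_y = 10  [CD ∥ AB ∩ DB ∥ CA]
   → A = (4, 10)
3. E_x = 7/3  [line -9·x + 5·y + -52/3 = 0 ∩ |EC|² = 389/9]
4. E_y = 23/3  [line -9·x + 5·y + -52/3 = 0 ∩ |EC|² = 389/9]
   → E = (7/3, 23/3)

A = (4, 10)
E = (7/3, 23/3)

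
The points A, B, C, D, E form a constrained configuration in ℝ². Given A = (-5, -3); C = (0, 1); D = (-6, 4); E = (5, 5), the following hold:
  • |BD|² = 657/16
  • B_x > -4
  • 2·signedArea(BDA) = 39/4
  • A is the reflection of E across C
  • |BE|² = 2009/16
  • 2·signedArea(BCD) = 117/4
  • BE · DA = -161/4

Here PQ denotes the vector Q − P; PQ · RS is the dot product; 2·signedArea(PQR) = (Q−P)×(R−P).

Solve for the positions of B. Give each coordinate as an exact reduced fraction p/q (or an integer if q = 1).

B = (-15/4, -2)

1. B_x = -15/4  [2·signedArea(BDA) = 39/4 ∩ BE · DA = -161/4]
2. B_y = -2  [2·signedArea(BDA) = 39/4 ∩ BE · DA = -161/4]
   → B = (-15/4, -2)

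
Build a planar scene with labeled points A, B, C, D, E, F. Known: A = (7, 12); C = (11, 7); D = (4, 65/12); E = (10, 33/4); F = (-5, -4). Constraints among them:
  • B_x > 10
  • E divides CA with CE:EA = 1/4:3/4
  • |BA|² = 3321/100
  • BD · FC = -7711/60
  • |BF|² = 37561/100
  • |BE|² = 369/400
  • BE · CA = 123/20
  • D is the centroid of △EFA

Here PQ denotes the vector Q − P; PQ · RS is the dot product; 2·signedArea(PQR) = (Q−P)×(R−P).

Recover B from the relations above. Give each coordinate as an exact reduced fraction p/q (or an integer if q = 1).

1. B_x = 53/5  [BE · CA = 123/20 ∩ BD · FC = -7711/60]
2. B_y = 15/2  [BE · CA = 123/20 ∩ BD · FC = -7711/60]
   → B = (53/5, 15/2)

B = (53/5, 15/2)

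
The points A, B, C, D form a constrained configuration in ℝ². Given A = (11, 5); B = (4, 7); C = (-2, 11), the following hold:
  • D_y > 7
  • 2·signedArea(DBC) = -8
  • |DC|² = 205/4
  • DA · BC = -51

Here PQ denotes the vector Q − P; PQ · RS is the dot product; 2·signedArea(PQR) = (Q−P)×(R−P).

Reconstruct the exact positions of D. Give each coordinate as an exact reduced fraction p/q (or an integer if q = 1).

1. D_x = 9/2  [DA · BC = -51 ∩ 2·signedArea(DBC) = -8]
2. D_y = 8  [DA · BC = -51 ∩ 2·signedArea(DBC) = -8]
   → D = (9/2, 8)

D = (9/2, 8)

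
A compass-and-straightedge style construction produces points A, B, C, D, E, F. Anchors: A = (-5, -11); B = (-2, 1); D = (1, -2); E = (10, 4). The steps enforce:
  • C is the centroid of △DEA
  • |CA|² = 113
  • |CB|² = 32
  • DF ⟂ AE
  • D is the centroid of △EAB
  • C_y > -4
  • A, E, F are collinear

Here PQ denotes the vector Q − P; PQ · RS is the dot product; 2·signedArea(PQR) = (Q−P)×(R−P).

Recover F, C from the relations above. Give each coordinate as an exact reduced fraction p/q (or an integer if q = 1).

C = (2, -3)
F = (5/2, -7/2)

1. F_x = 5/2  [A, E, F are collinear ∩ DF ⟂ AE]
2. F_y = -7/2  [A, E, F are collinear ∩ DF ⟂ AE]
   → F = (5/2, -7/2)
3. C_x = 2  [C is the centroid of △DEA]
4. C_y = -3  [C is the centroid of △DEA]
   → C = (2, -3)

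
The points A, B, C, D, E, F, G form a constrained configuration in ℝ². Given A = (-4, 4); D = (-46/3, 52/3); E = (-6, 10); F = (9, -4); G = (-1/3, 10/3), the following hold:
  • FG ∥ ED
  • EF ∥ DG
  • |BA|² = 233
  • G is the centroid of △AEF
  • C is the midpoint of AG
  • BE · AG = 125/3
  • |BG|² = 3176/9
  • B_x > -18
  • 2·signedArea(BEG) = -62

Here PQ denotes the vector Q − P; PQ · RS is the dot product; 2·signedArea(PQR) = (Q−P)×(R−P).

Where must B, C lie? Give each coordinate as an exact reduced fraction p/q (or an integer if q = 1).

1. B_x = -17  [2·signedArea(BEG) = -62 ∩ BE · AG = 125/3]
2. B_y = 12  [2·signedArea(BEG) = -62 ∩ BE · AG = 125/3]
   → B = (-17, 12)
3. C_x = -13/6  [C is the midpoint of AG]
4. C_y = 11/3  [C is the midpoint of AG]
   → C = (-13/6, 11/3)

B = (-17, 12)
C = (-13/6, 11/3)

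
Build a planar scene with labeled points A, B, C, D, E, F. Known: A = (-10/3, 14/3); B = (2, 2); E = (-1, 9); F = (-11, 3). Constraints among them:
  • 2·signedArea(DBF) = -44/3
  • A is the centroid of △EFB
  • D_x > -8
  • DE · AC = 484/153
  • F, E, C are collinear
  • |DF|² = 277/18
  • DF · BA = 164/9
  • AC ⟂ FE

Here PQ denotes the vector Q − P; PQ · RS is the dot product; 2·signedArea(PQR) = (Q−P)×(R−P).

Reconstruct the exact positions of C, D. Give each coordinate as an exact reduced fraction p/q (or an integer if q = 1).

1. C_x = -236/51  [F, E, C are collinear ∩ AC ⟂ FE]
2. C_y = 116/17  [F, E, C are collinear ∩ AC ⟂ FE]
   → C = (-236/51, 116/17)
3. D_x = -43/6  [2·signedArea(DBF) = -44/3 ∩ DE · AC = 484/153]
4. D_y = 23/6  [2·signedArea(DBF) = -44/3 ∩ DE · AC = 484/153]
   → D = (-43/6, 23/6)

C = (-236/51, 116/17)
D = (-43/6, 23/6)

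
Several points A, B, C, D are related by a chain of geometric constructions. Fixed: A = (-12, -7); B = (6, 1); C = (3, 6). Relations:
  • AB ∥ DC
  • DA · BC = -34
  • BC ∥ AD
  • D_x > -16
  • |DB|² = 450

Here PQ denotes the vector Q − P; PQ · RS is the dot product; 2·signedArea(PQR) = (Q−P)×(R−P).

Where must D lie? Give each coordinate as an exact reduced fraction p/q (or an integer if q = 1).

1. D_x = -15  [AB ∥ DC ∩ BC ∥ AD]
2. D_y = -2  [AB ∥ DC ∩ BC ∥ AD]
   → D = (-15, -2)

D = (-15, -2)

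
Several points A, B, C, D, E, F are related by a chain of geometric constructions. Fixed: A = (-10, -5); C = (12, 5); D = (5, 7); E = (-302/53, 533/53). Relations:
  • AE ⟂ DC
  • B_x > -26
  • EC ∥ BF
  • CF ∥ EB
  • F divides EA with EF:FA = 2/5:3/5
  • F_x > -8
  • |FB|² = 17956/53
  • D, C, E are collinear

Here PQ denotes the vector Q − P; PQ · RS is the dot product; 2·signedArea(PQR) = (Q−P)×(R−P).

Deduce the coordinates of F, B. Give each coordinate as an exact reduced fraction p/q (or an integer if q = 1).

1. F_x = -1966/265  [F divides EA with EF:FA = 2/5:3/5]
2. F_y = 1069/265  [F divides EA with EF:FA = 2/5:3/5]
   → F = (-1966/265, 1069/265)
3. B_x = -6656/265  [EC ∥ BF ∩ CF ∥ EB]
4. B_y = 2409/265  [EC ∥ BF ∩ CF ∥ EB]
   → B = (-6656/265, 2409/265)

B = (-6656/265, 2409/265)
F = (-1966/265, 1069/265)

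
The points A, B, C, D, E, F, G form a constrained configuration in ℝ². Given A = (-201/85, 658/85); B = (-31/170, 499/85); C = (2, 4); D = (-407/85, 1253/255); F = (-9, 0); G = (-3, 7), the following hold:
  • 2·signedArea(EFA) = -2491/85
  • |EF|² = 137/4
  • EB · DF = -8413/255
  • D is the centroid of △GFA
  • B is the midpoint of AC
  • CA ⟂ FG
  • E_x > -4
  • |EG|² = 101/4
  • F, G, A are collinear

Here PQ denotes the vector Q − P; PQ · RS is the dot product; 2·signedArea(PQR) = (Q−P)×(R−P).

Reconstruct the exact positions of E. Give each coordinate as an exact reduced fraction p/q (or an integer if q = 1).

E = (-7/2, 2)

1. E_x = -7/2  [EB · DF = -8413/255 ∩ 2·signedArea(EFA) = -2491/85]
2. E_y = 2  [EB · DF = -8413/255 ∩ 2·signedArea(EFA) = -2491/85]
   → E = (-7/2, 2)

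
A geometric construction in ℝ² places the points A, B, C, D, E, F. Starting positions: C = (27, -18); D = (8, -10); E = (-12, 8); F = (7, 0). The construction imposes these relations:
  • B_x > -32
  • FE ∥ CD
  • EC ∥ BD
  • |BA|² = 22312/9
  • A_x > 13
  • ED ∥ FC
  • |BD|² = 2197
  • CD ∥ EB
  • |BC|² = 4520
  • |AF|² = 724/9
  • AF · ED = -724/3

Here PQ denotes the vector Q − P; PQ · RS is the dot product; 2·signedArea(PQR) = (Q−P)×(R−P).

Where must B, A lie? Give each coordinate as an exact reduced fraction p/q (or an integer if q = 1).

1. B_x = -31  [EC ∥ BD ∩ CD ∥ EB]
2. B_y = 16  [EC ∥ BD ∩ CD ∥ EB]
   → B = (-31, 16)
3. A_x = 41/3  [line -20·x + 18·y + 1144/3 = 0 ∩ |AF|² = 724/9]
4. A_y = -6  [line -20·x + 18·y + 1144/3 = 0 ∩ |AF|² = 724/9]
   → A = (41/3, -6)

A = (41/3, -6)
B = (-31, 16)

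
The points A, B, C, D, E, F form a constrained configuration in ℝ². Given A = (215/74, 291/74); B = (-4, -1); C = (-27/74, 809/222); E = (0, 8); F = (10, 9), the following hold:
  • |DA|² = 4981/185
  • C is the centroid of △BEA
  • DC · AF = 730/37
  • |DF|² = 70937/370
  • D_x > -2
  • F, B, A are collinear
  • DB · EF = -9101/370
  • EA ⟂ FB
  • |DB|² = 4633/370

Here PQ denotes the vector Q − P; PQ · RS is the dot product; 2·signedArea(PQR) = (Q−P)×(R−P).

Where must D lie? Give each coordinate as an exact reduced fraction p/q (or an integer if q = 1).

1. D_x = -673/370  [DB · EF = -9101/370 ∩ DC · AF = 730/37]
2. D_y = 661/370  [DB · EF = -9101/370 ∩ DC · AF = 730/37]
   → D = (-673/370, 661/370)

D = (-673/370, 661/370)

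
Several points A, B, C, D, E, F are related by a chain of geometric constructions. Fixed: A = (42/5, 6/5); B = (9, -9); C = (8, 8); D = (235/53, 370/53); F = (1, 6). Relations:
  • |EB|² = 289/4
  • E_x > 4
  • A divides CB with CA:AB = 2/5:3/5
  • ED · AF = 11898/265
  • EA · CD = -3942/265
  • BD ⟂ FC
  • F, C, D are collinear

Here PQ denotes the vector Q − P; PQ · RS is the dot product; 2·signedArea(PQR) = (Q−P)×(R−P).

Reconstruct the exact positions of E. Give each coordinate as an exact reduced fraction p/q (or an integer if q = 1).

1. E_x = 5  [EA · CD = -3942/265 ∩ ED · AF = 11898/265]
2. E_y = -3/2  [EA · CD = -3942/265 ∩ ED · AF = 11898/265]
   → E = (5, -3/2)

E = (5, -3/2)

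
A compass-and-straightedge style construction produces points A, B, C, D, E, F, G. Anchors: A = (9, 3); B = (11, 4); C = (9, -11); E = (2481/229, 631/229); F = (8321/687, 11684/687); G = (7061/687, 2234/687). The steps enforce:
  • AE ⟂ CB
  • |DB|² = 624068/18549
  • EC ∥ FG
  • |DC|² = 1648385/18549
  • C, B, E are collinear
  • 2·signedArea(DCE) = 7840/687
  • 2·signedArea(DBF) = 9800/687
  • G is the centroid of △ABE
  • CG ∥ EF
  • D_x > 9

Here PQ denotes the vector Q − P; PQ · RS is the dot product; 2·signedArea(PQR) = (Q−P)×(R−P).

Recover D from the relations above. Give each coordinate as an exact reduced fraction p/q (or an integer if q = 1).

1. D_x = 19427/2061  [2·signedArea(DBF) = 9800/687 ∩ 2·signedArea(DCE) = 7840/687]
2. D_y = -3262/2061  [2·signedArea(DBF) = 9800/687 ∩ 2·signedArea(DCE) = 7840/687]
   → D = (19427/2061, -3262/2061)

D = (19427/2061, -3262/2061)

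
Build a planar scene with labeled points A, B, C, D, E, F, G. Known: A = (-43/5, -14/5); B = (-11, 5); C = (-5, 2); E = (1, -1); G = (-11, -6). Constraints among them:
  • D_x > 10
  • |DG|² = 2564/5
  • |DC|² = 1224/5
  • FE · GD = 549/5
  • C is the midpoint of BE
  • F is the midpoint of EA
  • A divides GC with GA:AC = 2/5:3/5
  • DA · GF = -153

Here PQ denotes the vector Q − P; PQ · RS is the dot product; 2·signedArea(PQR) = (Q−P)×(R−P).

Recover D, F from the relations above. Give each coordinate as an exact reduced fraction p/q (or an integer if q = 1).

1. F_x = -19/5  [F is the midpoint of EA]
2. F_y = -19/10  [F is the midpoint of EA]
   → F = (-19/5, -19/10)
3. D_x = 53/5  [DA · GF = -153 ∩ FE · GD = 549/5]
4. D_y = 4/5  [DA · GF = -153 ∩ FE · GD = 549/5]
   → D = (53/5, 4/5)

D = (53/5, 4/5)
F = (-19/5, -19/10)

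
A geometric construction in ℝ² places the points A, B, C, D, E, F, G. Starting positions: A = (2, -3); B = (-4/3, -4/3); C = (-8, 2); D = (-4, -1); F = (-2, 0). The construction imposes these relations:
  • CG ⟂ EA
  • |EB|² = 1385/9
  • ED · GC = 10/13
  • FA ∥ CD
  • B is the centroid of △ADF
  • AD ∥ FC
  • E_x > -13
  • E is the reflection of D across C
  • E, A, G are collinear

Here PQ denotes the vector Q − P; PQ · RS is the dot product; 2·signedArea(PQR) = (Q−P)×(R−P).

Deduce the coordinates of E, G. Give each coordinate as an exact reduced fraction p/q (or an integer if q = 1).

E = (-12, 5)
G = (-100/13, 33/13)

1. E_x = -12  [E is the reflection of D across C]
2. E_y = 5  [E is the reflection of D across C]
   → E = (-12, 5)
3. G_x = -100/13  [E, A, G are collinear ∩ CG ⟂ EA]
4. G_y = 33/13  [E, A, G are collinear ∩ CG ⟂ EA]
   → G = (-100/13, 33/13)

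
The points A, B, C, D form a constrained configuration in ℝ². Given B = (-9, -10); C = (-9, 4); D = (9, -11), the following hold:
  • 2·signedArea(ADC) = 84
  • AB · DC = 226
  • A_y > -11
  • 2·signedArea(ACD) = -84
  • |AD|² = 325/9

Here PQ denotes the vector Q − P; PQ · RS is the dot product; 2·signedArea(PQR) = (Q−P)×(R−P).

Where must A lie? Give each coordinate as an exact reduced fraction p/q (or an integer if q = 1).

A = (3, -32/3)

1. A_x = 3  [2·signedArea(ACD) = -84 ∩ AB · DC = 226]
2. A_y = -32/3  [2·signedArea(ACD) = -84 ∩ AB · DC = 226]
   → A = (3, -32/3)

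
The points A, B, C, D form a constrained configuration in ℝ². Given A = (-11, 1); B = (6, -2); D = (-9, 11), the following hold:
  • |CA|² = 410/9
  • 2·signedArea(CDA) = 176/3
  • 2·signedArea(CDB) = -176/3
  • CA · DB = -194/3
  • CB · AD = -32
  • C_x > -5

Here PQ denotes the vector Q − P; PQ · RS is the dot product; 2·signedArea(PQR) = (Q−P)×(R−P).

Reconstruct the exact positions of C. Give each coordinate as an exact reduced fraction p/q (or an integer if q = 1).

C = (-14/3, 10/3)

1. C_x = -14/3  [2·signedArea(CDA) = 176/3 ∩ 2·signedArea(CDB) = -176/3]
2. C_y = 10/3  [2·signedArea(CDA) = 176/3 ∩ 2·signedArea(CDB) = -176/3]
   → C = (-14/3, 10/3)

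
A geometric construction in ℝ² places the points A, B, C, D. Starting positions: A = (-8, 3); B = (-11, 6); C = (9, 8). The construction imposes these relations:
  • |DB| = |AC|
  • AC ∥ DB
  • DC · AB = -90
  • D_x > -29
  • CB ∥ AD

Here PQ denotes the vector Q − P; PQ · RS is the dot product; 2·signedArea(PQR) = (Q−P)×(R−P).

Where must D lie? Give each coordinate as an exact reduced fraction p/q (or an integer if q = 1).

D = (-28, 1)

1. D_x = -28  [AC ∥ DB ∩ CB ∥ AD]
2. D_y = 1  [AC ∥ DB ∩ CB ∥ AD]
   → D = (-28, 1)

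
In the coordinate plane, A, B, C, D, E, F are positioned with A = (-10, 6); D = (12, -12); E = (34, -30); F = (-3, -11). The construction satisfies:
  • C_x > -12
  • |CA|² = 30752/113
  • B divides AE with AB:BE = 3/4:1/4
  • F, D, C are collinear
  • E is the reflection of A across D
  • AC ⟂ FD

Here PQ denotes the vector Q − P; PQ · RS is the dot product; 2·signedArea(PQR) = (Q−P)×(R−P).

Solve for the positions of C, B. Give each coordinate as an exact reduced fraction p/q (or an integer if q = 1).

1. C_x = -1254/113  [F, D, C are collinear ∩ AC ⟂ FD]
2. C_y = -1182/113  [F, D, C are collinear ∩ AC ⟂ FD]
   → C = (-1254/113, -1182/113)
3. B_x = 23  [B divides AE with AB:BE = 3/4:1/4]
4. B_y = -21  [B divides AE with AB:BE = 3/4:1/4]
   → B = (23, -21)

B = (23, -21)
C = (-1254/113, -1182/113)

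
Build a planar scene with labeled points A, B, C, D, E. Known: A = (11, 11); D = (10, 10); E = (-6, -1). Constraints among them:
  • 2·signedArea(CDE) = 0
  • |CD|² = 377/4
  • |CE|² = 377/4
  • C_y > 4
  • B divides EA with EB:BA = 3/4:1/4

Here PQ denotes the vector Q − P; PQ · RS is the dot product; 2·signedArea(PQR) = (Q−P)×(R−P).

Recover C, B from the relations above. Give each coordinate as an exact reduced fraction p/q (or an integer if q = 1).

1. C_x = 2  [line 11·x + -16·y + 50 = 0 ∩ |CE|² = 377/4]
2. C_y = 9/2  [line 11·x + -16·y + 50 = 0 ∩ |CE|² = 377/4]
   → C = (2, 9/2)
3. B_x = 27/4  [B divides EA with EB:BA = 3/4:1/4]
4. B_y = 8  [B divides EA with EB:BA = 3/4:1/4]
   → B = (27/4, 8)

B = (27/4, 8)
C = (2, 9/2)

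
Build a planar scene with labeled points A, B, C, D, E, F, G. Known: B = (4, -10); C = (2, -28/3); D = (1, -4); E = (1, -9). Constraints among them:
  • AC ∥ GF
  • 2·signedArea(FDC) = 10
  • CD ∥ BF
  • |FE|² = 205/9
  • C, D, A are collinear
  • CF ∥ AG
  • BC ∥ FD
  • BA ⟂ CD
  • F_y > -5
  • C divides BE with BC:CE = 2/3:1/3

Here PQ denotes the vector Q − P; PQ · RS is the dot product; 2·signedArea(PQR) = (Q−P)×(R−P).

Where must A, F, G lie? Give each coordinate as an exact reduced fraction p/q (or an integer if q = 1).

A = (116/53, -548/53)
F = (3, -14/3)
G = (169/53, -902/159)

1. A_x = 116/53  [C, D, A are collinear ∩ BA ⟂ CD]
2. A_y = -548/53  [C, D, A are collinear ∩ BA ⟂ CD]
   → A = (116/53, -548/53)
3. F_x = 3  [BC ∥ FD ∩ CD ∥ BF]
4. F_y = -14/3  [BC ∥ FD ∩ CD ∥ BF]
   → F = (3, -14/3)
5. G_x = 169/53  [AC ∥ GF ∩ CF ∥ AG]
6. G_y = -902/159  [AC ∥ GF ∩ CF ∥ AG]
   → G = (169/53, -902/159)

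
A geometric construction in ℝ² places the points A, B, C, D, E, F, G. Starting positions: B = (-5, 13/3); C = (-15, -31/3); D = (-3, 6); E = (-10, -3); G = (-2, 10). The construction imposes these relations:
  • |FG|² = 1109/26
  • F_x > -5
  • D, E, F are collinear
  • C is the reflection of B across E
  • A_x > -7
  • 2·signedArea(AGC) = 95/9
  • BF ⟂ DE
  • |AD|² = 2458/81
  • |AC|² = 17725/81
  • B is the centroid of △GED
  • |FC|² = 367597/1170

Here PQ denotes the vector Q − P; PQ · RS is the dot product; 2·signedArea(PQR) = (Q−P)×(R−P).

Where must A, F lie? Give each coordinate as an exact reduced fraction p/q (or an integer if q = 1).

1. A_x = -20/3  [line 61/3·x + -13·y + 1441/9 = 0 ∩ |AC|² = 17725/81]
2. A_y = 17/9  [line 61/3·x + -13·y + 1441/9 = 0 ∩ |AC|² = 17725/81]
   → A = (-20/3, 17/9)
3. F_x = -593/130  [D, E, F are collinear ∩ BF ⟂ DE]
4. F_y = 519/130  [D, E, F are collinear ∩ BF ⟂ DE]
   → F = (-593/130, 519/130)

A = (-20/3, 17/9)
F = (-593/130, 519/130)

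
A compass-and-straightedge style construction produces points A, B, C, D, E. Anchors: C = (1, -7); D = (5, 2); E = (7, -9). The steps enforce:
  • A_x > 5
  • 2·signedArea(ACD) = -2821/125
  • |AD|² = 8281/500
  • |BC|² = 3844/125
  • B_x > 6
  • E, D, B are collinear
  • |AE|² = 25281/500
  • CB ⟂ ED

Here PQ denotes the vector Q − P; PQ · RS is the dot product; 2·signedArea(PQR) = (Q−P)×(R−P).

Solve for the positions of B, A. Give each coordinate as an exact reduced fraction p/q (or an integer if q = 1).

A = (716/125, -501/250)
B = (807/125, -751/125)

1. B_x = 807/125  [E, D, B are collinear ∩ CB ⟂ ED]
2. B_y = -751/125  [E, D, B are collinear ∩ CB ⟂ ED]
   → B = (807/125, -751/125)
3. A_x = 716/125  [line -9·x + 4·y + 7446/125 = 0 ∩ |AE|² = 25281/500]
4. A_y = -501/250  [line -9·x + 4·y + 7446/125 = 0 ∩ |AE|² = 25281/500]
   → A = (716/125, -501/250)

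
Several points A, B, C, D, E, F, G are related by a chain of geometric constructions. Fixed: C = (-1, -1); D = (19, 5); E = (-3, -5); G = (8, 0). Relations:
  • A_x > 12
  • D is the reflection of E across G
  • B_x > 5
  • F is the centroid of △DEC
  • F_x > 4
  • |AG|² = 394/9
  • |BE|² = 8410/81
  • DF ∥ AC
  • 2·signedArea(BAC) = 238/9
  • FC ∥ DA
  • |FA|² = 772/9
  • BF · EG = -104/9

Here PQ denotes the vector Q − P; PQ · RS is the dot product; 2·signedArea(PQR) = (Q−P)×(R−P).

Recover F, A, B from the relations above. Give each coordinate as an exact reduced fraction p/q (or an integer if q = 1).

A = (13, 13/3)
B = (6, -2/9)
F = (5, -1/3)

1. F_x = 5  [F is the centroid of △DEC]
2. F_y = -1/3  [F is the centroid of △DEC]
   → F = (5, -1/3)
3. A_x = 13  [DF ∥ AC ∩ FC ∥ DA]
4. A_y = 13/3  [DF ∥ AC ∩ FC ∥ DA]
   → A = (13, 13/3)
5. B_x = 6  [BF · EG = -104/9 ∩ 2·signedArea(BAC) = 238/9]
6. B_y = -2/9  [BF · EG = -104/9 ∩ 2·signedArea(BAC) = 238/9]
   → B = (6, -2/9)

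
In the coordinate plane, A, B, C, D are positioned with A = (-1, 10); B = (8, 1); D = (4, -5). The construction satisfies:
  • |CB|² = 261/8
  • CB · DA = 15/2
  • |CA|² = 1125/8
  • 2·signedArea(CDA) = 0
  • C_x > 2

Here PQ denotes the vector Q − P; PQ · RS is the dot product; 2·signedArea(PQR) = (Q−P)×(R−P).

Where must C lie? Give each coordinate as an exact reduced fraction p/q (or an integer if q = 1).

C = (11/4, -5/4)

1. C_x = 11/4  [2·signedArea(CDA) = 0 ∩ CB · DA = 15/2]
2. C_y = -5/4  [2·signedArea(CDA) = 0 ∩ CB · DA = 15/2]
   → C = (11/4, -5/4)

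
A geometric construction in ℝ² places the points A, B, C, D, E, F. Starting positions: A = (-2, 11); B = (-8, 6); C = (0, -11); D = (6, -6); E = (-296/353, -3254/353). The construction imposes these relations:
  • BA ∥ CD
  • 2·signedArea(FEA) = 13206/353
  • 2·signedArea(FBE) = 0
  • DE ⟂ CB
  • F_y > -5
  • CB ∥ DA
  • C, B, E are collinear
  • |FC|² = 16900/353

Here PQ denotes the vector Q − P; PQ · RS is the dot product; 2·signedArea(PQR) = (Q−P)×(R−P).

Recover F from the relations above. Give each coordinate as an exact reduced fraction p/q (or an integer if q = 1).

F = (-1040/353, -1673/353)

1. F_x = -1040/353  [2·signedArea(FBE) = 0 ∩ 2·signedArea(FEA) = 13206/353]
2. F_y = -1673/353  [2·signedArea(FBE) = 0 ∩ 2·signedArea(FEA) = 13206/353]
   → F = (-1040/353, -1673/353)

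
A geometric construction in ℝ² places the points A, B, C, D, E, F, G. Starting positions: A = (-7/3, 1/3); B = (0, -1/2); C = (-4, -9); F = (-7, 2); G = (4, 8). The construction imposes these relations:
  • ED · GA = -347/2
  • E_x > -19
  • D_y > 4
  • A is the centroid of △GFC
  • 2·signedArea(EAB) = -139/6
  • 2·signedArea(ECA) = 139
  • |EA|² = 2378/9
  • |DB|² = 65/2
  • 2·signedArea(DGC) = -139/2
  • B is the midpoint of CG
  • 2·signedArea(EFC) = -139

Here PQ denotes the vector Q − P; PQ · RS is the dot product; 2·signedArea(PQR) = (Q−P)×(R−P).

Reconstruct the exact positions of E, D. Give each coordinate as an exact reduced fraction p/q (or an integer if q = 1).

D = (-3/2, 5)
E = (-18, -4)

1. E_x = -18  [2·signedArea(ECA) = 139 ∩ 2·signedArea(EFC) = -139]
2. E_y = -4  [2·signedArea(ECA) = 139 ∩ 2·signedArea(EFC) = -139]
   → E = (-18, -4)
3. D_x = -3/2  [2·signedArea(DGC) = -139/2 ∩ ED · GA = -347/2]
4. D_y = 5  [2·signedArea(DGC) = -139/2 ∩ ED · GA = -347/2]
   → D = (-3/2, 5)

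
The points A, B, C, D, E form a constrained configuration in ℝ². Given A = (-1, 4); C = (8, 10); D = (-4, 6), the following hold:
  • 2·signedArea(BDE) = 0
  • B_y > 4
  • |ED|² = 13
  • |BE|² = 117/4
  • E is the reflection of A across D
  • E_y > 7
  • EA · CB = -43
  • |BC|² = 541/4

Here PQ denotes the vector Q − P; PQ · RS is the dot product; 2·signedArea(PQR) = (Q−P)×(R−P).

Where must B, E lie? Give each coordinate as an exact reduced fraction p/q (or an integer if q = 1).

B = (-5/2, 5)
E = (-7, 8)

1. E_x = -7  [E is the reflection of A across D]
2. E_y = 8  [E is the reflection of A across D]
   → E = (-7, 8)
3. B_x = -5/2  [2·signedArea(BDE) = 0 ∩ EA · CB = -43]
4. B_y = 5  [2·signedArea(BDE) = 0 ∩ EA · CB = -43]
   → B = (-5/2, 5)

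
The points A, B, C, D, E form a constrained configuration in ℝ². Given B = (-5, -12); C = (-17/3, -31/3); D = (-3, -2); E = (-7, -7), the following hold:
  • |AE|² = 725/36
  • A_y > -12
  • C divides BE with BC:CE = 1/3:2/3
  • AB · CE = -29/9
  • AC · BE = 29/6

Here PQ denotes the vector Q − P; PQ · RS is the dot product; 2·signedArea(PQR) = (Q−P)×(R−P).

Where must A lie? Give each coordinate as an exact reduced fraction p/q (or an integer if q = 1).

A = (-16/3, -67/6)

1. A_x = -16/3  [line 4/3·x + -10/3·y + -271/9 = 0 ∩ |AE|² = 725/36]
2. A_y = -67/6  [line 4/3·x + -10/3·y + -271/9 = 0 ∩ |AE|² = 725/36]
   → A = (-16/3, -67/6)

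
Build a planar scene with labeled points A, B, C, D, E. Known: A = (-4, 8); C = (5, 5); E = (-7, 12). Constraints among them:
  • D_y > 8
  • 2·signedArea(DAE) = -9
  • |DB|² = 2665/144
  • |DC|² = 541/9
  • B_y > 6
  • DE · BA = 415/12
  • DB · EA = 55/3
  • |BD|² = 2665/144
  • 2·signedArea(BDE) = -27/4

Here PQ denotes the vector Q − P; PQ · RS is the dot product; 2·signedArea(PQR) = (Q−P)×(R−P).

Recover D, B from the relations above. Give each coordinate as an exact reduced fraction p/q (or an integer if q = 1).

B = (2, 27/4)
D = (-2, 25/3)

1. D_x = -2  [line -4·x + -3·y + 17 = 0 ∩ |DC|² = 541/9]
2. D_y = 25/3  [line -4·x + -3·y + 17 = 0 ∩ |DC|² = 541/9]
   → D = (-2, 25/3)
3. B_x = 2  [DB · EA = 55/3 ∩ 2·signedArea(BDE) = -27/4]
4. B_y = 27/4  [DB · EA = 55/3 ∩ 2·signedArea(BDE) = -27/4]
   → B = (2, 27/4)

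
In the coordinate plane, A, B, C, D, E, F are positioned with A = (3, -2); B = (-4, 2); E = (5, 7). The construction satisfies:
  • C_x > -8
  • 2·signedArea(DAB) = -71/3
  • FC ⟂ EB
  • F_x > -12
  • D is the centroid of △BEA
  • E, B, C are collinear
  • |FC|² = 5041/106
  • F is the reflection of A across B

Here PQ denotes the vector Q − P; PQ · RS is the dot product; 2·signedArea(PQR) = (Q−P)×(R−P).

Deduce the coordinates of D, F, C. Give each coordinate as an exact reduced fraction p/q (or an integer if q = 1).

1. D_x = 4/3  [D is the centroid of △BEA]
2. D_y = 7/3  [D is the centroid of △BEA]
   → D = (4/3, 7/3)
3. F_x = -11  [F is the reflection of A across B]
4. F_y = 6  [F is the reflection of A across B]
   → F = (-11, 6)
5. C_x = -811/106  [E, B, C are collinear ∩ FC ⟂ EB]
6. C_y = -3/106  [E, B, C are collinear ∩ FC ⟂ EB]
   → C = (-811/106, -3/106)

C = (-811/106, -3/106)
D = (4/3, 7/3)
F = (-11, 6)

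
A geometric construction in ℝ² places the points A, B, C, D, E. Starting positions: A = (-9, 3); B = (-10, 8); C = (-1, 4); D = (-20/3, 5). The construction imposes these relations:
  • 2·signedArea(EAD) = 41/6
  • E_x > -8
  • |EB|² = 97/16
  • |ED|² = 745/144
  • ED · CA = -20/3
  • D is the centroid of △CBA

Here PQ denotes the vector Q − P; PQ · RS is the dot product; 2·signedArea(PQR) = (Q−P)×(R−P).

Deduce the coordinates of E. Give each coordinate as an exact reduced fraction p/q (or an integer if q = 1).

1. E_x = -31/4  [2·signedArea(EAD) = 41/6 ∩ ED · CA = -20/3]
2. E_y = 7  [2·signedArea(EAD) = 41/6 ∩ ED · CA = -20/3]
   → E = (-31/4, 7)

E = (-31/4, 7)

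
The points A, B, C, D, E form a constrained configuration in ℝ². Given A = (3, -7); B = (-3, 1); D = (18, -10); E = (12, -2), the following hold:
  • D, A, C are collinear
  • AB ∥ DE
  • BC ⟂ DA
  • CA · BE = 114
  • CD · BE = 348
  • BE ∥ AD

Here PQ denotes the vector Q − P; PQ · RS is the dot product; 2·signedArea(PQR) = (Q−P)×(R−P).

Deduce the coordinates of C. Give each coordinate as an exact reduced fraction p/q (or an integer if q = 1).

1. C_x = -56/13  [D, A, C are collinear ∩ BC ⟂ DA]
2. C_y = -72/13  [D, A, C are collinear ∩ BC ⟂ DA]
   → C = (-56/13, -72/13)

C = (-56/13, -72/13)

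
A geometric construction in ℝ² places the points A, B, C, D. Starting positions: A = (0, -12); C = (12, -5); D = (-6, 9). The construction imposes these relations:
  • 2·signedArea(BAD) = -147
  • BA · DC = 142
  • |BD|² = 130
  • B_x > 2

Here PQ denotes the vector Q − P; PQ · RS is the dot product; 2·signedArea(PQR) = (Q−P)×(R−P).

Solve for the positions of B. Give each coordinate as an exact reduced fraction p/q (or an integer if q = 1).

B = (3, 2)

1. B_x = 3  [2·signedArea(BAD) = -147 ∩ BA · DC = 142]
2. B_y = 2  [2·signedArea(BAD) = -147 ∩ BA · DC = 142]
   → B = (3, 2)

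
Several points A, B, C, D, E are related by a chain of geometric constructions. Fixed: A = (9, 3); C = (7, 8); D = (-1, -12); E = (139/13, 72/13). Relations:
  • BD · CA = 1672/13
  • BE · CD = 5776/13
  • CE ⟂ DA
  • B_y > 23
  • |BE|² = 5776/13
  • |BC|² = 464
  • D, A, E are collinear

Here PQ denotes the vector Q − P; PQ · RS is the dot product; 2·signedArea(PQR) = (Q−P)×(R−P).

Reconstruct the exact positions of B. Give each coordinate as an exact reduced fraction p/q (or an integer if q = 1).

B = (291/13, 300/13)

1. B_x = 291/13  [BD · CA = 1672/13 ∩ BE · CD = 5776/13]
2. B_y = 300/13  [BD · CA = 1672/13 ∩ BE · CD = 5776/13]
   → B = (291/13, 300/13)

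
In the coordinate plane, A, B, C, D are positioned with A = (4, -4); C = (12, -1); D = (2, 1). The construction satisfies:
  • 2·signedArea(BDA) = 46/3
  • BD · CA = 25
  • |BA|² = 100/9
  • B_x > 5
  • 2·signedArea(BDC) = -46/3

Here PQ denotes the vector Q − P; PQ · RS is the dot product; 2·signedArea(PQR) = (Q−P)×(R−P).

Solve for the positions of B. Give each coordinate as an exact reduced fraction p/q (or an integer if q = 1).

1. B_x = 6  [2·signedArea(BDA) = 46/3 ∩ BD · CA = 25]
2. B_y = -4/3  [2·signedArea(BDA) = 46/3 ∩ BD · CA = 25]
   → B = (6, -4/3)

B = (6, -4/3)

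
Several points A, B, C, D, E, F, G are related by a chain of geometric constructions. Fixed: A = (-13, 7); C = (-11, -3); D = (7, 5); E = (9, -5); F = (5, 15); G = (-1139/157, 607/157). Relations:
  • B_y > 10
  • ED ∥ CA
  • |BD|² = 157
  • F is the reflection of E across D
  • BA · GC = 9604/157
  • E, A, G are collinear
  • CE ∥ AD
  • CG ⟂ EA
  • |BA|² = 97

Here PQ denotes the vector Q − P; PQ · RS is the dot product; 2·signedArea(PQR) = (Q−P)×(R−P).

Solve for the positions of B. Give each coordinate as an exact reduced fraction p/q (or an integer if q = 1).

1. B_x = -4  [line 588/157·x + 1078/157·y + -9506/157 = 0 ∩ |BD|² = 157]
2. B_y = 11  [line 588/157·x + 1078/157·y + -9506/157 = 0 ∩ |BD|² = 157]
   → B = (-4, 11)

B = (-4, 11)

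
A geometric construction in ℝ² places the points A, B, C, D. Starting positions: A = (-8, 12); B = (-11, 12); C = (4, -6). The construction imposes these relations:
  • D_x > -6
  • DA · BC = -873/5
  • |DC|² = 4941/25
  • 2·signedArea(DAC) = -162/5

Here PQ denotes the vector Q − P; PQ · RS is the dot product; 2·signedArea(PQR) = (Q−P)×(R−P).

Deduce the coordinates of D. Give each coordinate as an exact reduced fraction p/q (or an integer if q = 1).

1. D_x = -5  [2·signedArea(DAC) = -162/5 ∩ DA · BC = -873/5]
2. D_y = 24/5  [2·signedArea(DAC) = -162/5 ∩ DA · BC = -873/5]
   → D = (-5, 24/5)

D = (-5, 24/5)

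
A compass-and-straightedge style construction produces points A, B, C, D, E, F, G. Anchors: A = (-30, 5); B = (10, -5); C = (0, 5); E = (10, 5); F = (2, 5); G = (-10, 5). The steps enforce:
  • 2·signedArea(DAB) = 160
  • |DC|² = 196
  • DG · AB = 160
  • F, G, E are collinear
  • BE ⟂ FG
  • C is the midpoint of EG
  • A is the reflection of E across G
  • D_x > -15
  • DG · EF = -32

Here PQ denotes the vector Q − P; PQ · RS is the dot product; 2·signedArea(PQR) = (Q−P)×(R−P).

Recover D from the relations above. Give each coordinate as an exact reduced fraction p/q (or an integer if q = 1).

1. D_x = -14  [DG · AB = 160 ∩ 2·signedArea(DAB) = 160]
2. D_y = 5  [DG · AB = 160 ∩ 2·signedArea(DAB) = 160]
   → D = (-14, 5)

D = (-14, 5)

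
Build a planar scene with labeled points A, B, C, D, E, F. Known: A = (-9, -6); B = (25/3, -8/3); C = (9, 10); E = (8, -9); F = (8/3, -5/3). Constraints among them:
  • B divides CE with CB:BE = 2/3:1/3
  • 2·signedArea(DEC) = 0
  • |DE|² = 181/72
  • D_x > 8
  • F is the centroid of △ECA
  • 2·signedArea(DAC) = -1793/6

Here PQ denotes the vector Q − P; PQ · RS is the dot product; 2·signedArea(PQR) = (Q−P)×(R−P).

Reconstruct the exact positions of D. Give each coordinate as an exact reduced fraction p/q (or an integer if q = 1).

1. D_x = 97/12  [2·signedArea(DEC) = 0 ∩ 2·signedArea(DAC) = -1793/6]
2. D_y = -89/12  [2·signedArea(DEC) = 0 ∩ 2·signedArea(DAC) = -1793/6]
   → D = (97/12, -89/12)

D = (97/12, -89/12)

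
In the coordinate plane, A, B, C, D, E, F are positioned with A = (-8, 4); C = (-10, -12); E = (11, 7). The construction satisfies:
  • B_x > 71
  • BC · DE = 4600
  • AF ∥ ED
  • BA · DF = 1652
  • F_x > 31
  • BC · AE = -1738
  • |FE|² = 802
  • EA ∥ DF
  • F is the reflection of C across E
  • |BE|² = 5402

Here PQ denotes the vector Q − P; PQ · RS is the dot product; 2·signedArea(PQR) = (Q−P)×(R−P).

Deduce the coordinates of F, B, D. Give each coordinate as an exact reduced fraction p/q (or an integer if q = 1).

1. F_x = 32  [F is the reflection of C across E]
2. F_y = 26  [F is the reflection of C across E]
   → F = (32, 26)
3. D_x = 51  [EA ∥ DF ∩ AF ∥ ED]
4. D_y = 29  [EA ∥ DF ∩ AF ∥ ED]
   → D = (51, 29)
5. B_x = 72  [BC · DE = 4600 ∩ BC · AE = -1738]
6. B_y = 48  [BC · DE = 4600 ∩ BC · AE = -1738]
   → B = (72, 48)

B = (72, 48)
D = (51, 29)
F = (32, 26)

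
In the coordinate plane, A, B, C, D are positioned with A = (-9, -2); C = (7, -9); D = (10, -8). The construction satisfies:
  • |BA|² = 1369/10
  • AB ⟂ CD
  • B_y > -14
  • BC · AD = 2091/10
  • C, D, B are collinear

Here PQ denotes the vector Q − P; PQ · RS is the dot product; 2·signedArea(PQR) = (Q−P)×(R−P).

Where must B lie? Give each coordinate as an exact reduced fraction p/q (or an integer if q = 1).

B = (-53/10, -131/10)

1. B_x = -53/10  [C, D, B are collinear ∩ AB ⟂ CD]
2. B_y = -131/10  [C, D, B are collinear ∩ AB ⟂ CD]
   → B = (-53/10, -131/10)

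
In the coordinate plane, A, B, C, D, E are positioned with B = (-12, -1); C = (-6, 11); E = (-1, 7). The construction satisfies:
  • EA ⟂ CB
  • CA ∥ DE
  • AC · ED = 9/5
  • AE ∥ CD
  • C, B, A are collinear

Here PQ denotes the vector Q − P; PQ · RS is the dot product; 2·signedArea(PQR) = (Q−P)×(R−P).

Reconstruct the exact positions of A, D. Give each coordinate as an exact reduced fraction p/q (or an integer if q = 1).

1. A_x = -33/5  [C, B, A are collinear ∩ EA ⟂ CB]
2. A_y = 49/5  [C, B, A are collinear ∩ EA ⟂ CB]
   → A = (-33/5, 49/5)
3. D_x = -2/5  [CA ∥ DE ∩ AE ∥ CD]
4. D_y = 41/5  [CA ∥ DE ∩ AE ∥ CD]
   → D = (-2/5, 41/5)

A = (-33/5, 49/5)
D = (-2/5, 41/5)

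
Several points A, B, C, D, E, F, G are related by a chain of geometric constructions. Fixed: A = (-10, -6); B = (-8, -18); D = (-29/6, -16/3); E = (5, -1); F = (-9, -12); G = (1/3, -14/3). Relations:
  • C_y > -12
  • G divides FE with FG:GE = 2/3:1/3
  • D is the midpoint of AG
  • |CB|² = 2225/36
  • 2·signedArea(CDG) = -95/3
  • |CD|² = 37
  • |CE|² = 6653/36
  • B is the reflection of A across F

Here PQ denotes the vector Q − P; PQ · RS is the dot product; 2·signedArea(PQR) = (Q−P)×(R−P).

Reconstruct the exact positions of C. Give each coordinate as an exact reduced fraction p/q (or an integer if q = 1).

1. C_x = -23/6  [line -2/3·x + 31/6·y + 56 = 0 ∩ |CB|² = 2225/36]
2. C_y = -34/3  [line -2/3·x + 31/6·y + 56 = 0 ∩ |CB|² = 2225/36]
   → C = (-23/6, -34/3)

C = (-23/6, -34/3)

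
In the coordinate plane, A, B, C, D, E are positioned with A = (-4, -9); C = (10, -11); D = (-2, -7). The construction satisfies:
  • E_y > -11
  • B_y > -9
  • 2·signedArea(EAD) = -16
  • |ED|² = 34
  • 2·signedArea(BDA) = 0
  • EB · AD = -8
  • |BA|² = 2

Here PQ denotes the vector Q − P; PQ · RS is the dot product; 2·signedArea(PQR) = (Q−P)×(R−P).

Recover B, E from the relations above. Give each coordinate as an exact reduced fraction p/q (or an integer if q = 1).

B = (-3, -8)
E = (3, -10)

1. B_x = -3  [line 2·x + -2·y + -10 = 0 ∩ |BA|² = 2]
2. B_y = -8  [line 2·x + -2·y + -10 = 0 ∩ |BA|² = 2]
   → B = (-3, -8)
3. E_x = 3  [2·signedArea(EAD) = -16 ∩ EB · AD = -8]
4. E_y = -10  [2·signedArea(EAD) = -16 ∩ EB · AD = -8]
   → E = (3, -10)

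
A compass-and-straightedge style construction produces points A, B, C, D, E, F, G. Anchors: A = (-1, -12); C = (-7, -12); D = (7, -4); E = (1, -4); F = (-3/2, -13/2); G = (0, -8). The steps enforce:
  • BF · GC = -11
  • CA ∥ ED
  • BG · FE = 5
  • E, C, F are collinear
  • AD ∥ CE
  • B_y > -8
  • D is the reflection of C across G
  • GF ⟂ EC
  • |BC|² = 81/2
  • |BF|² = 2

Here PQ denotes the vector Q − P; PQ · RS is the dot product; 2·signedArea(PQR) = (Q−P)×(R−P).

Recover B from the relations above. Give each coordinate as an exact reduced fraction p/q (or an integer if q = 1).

B = (-5/2, -15/2)

1. B_x = -5/2  [BG · FE = 5 ∩ BF · GC = -11]
2. B_y = -15/2  [BG · FE = 5 ∩ BF · GC = -11]
   → B = (-5/2, -15/2)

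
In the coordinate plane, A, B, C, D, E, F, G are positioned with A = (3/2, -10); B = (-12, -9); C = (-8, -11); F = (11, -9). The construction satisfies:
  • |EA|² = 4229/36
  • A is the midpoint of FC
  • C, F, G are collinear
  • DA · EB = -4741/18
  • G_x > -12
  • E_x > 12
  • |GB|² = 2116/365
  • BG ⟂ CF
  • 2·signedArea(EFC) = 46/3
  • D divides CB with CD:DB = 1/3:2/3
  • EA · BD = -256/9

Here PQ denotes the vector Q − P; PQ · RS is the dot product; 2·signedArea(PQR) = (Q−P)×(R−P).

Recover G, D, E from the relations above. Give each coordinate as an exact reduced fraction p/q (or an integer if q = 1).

1. G_x = -4288/365  [C, F, G are collinear ∩ BG ⟂ CF]
2. G_y = -4159/365  [C, F, G are collinear ∩ BG ⟂ CF]
   → G = (-4288/365, -4159/365)
3. D_x = -28/3  [D divides CB with CD:DB = 1/3:2/3]
4. D_y = -31/3  [D divides CB with CD:DB = 1/3:2/3]
   → D = (-28/3, -31/3)
5. E_x = 37/3  [2·signedArea(EFC) = 46/3 ∩ DA · EB = -4741/18]
6. E_y = -29/3  [2·signedArea(EFC) = 46/3 ∩ DA · EB = -4741/18]
   → E = (37/3, -29/3)

D = (-28/3, -31/3)
E = (37/3, -29/3)
G = (-4288/365, -4159/365)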